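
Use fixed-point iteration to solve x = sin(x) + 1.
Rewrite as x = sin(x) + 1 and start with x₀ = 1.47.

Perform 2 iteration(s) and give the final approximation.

Equation: x = sin(x) + 1
Fixed-point form: x = sin(x) + 1
x₀ = 1.47

x_1 = g(1.470000) = 1.994924
x_2 = g(1.994924) = 1.911398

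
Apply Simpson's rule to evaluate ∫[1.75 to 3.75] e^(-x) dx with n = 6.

f(x) = e^(-x)
a = 1.75, b = 3.75, n = 6
h = (b - a)/n = 0.333333

Simpson's rule: (h/3)[f(x₀) + 4f(x₁) + 2f(x₂) + ... + f(xₙ)]

x_0 = 1.7500, f(x_0) = 0.173774, coefficient = 1
x_1 = 2.0833, f(x_1) = 0.124514, coefficient = 4
x_2 = 2.4167, f(x_2) = 0.089219, coefficient = 2
x_3 = 2.7500, f(x_3) = 0.063928, coefficient = 4
x_4 = 3.0833, f(x_4) = 0.045806, coefficient = 2
x_5 = 3.4167, f(x_5) = 0.032822, coefficient = 4
x_6 = 3.7500, f(x_6) = 0.023518, coefficient = 1

I ≈ (0.333333/3) × 1.352397 = 0.150266
Exact value: 0.150256
Error: 0.000010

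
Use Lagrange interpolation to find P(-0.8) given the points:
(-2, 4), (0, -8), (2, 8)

Lagrange interpolation formula:
P(x) = Σ yᵢ × Lᵢ(x)
where Lᵢ(x) = Π_{j≠i} (x - xⱼ)/(xᵢ - xⱼ)

L_0(-0.8) = (-0.8 - 0)/(-2 - 0) × (-0.8 - 2)/(-2 - 2) = 0.280000
L_1(-0.8) = (-0.8 - (-2))/(0 - (-2)) × (-0.8 - 2)/(0 - 2) = 0.840000
L_2(-0.8) = (-0.8 - (-2))/(2 - (-2)) × (-0.8 - 0)/(2 - 0) = -0.120000

P(-0.8) = 4×L_0(-0.8) + (-8)×L_1(-0.8) + 8×L_2(-0.8)
P(-0.8) = -6.560000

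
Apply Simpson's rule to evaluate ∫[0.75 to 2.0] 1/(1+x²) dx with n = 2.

f(x) = 1/(1+x²)
a = 0.75, b = 2.0, n = 2
h = (b - a)/n = 0.625000

Simpson's rule: (h/3)[f(x₀) + 4f(x₁) + 2f(x₂) + ... + f(xₙ)]

x_0 = 0.7500, f(x_0) = 0.640000, coefficient = 1
x_1 = 1.3750, f(x_1) = 0.345946, coefficient = 4
x_2 = 2.0000, f(x_2) = 0.200000, coefficient = 1

I ≈ (0.625000/3) × 2.223784 = 0.463288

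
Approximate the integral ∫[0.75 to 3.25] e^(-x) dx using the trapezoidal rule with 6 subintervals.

f(x) = e^(-x)
a = 0.75, b = 3.25, n = 6
h = (b - a)/n = 0.416667

Trapezoidal rule: (h/2)[f(x₀) + 2f(x₁) + 2f(x₂) + ... + f(xₙ)]

x_0 = 0.7500, f(x_0) = 0.472367, coefficient = 1
x_1 = 1.1667, f(x_1) = 0.311403, coefficient = 2
x_2 = 1.5833, f(x_2) = 0.205290, coefficient = 2
x_3 = 2.0000, f(x_3) = 0.135335, coefficient = 2
x_4 = 2.4167, f(x_4) = 0.089219, coefficient = 2
x_5 = 2.8333, f(x_5) = 0.058816, coefficient = 2
x_6 = 3.2500, f(x_6) = 0.038774, coefficient = 1

I ≈ (0.416667/2) × 2.111267 = 0.439847
Exact value: 0.433592
Error: 0.006255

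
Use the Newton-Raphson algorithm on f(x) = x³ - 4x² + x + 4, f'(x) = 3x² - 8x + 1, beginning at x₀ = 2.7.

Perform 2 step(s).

f(x) = x³ - 4x² + x + 4
f'(x) = 3x² - 8x + 1
x₀ = 2.7

Newton-Raphson formula: x_{n+1} = x_n - f(x_n)/f'(x_n)

Iteration 1:
  f(2.700000) = -2.777000
  f'(2.700000) = 1.270000
  x_1 = 2.700000 - (-2.777000)/1.270000 = 4.886614
Iteration 2:
  f(4.886614) = 30.058072
  f'(4.886614) = 33.544081
  x_2 = 4.886614 - 30.058072/33.544081 = 3.990537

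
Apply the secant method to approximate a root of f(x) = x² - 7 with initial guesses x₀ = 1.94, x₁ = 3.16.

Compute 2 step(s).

f(x) = x² - 7
x₀ = 1.94, x₁ = 3.16

Secant formula: x_{n+1} = x_n - f(x_n)(x_n - x_{n-1})/(f(x_n) - f(x_{n-1}))

Iteration 1:
  f(1.940000) = -3.236400
  f(3.160000) = 2.985600
  x_2 = 3.160000 - 2.985600×(3.160000 - 1.940000)/(2.985600 - (-3.236400))
       = 2.574588
Iteration 2:
  f(3.160000) = 2.985600
  f(2.574588) = -0.371495
  x_3 = 2.574588 - (-0.371495)×(2.574588 - 3.160000)/(-0.371495 - 2.985600)
       = 2.639370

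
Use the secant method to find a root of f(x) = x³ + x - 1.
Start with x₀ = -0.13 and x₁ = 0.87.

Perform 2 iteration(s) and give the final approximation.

f(x) = x³ + x - 1
x₀ = -0.13, x₁ = 0.87

Secant formula: x_{n+1} = x_n - f(x_n)(x_n - x_{n-1})/(f(x_n) - f(x_{n-1}))

Iteration 1:
  f(-0.130000) = -1.132197
  f(0.870000) = 0.528503
  x_2 = 0.870000 - 0.528503×(0.870000 - (-0.130000))/(0.528503 - (-1.132197))
       = 0.551759
Iteration 2:
  f(0.870000) = 0.528503
  f(0.551759) = -0.280265
  x_3 = 0.551759 - (-0.280265)×(0.551759 - 0.870000)/(-0.280265 - 0.528503)
       = 0.662040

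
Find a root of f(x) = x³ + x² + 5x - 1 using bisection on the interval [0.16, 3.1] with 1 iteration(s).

f(x) = x³ + x² + 5x - 1
Initial interval: [0.16, 3.1]

Iteration 1:
  c_1 = (0.160000 + 3.100000)/2 = 1.630000
  f(c_1) = f(1.630000) = 14.137647
  f(a) × f(c) < 0, new interval: [0.160000, 1.630000]

After 1 iteration(s), the approximation is c_1 = 1.630000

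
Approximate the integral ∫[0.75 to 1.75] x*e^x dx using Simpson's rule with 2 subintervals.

f(x) = x*e^x
a = 0.75, b = 1.75, n = 2
h = (b - a)/n = 0.500000

Simpson's rule: (h/3)[f(x₀) + 4f(x₁) + 2f(x₂) + ... + f(xₙ)]

x_0 = 0.7500, f(x_0) = 1.587750, coefficient = 1
x_1 = 1.2500, f(x_1) = 4.362929, coefficient = 4
x_2 = 1.7500, f(x_2) = 10.070555, coefficient = 1

I ≈ (0.500000/3) × 29.110019 = 4.851670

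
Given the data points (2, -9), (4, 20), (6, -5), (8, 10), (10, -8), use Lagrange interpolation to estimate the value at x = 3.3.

Lagrange interpolation formula:
P(x) = Σ yᵢ × Lᵢ(x)
where Lᵢ(x) = Π_{j≠i} (x - xⱼ)/(xᵢ - xⱼ)

L_0(3.3) = (3.3 - 4)/(2 - 4) × (3.3 - 6)/(2 - 6) × (3.3 - 8)/(2 - 8) × (3.3 - 10)/(2 - 10) = 0.154990
L_1(3.3) = (3.3 - 2)/(4 - 2) × (3.3 - 6)/(4 - 6) × (3.3 - 8)/(4 - 8) × (3.3 - 10)/(4 - 10) = 1.151353
L_2(3.3) = (3.3 - 2)/(6 - 2) × (3.3 - 4)/(6 - 4) × (3.3 - 8)/(6 - 8) × (3.3 - 10)/(6 - 10) = -0.447748
L_3(3.3) = (3.3 - 2)/(8 - 2) × (3.3 - 4)/(8 - 4) × (3.3 - 6)/(8 - 6) × (3.3 - 10)/(8 - 10) = 0.171478
L_4(3.3) = (3.3 - 2)/(10 - 2) × (3.3 - 4)/(10 - 4) × (3.3 - 6)/(10 - 6) × (3.3 - 8)/(10 - 8) = -0.030073

P(3.3) = (-9)×L_0(3.3) + 20×L_1(3.3) + (-5)×L_2(3.3) + 10×L_3(3.3) + (-8)×L_4(3.3)
P(3.3) = 25.826259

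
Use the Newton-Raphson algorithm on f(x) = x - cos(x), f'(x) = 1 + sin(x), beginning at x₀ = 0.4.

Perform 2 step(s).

f(x) = x - cos(x)
f'(x) = 1 + sin(x)
x₀ = 0.4

Newton-Raphson formula: x_{n+1} = x_n - f(x_n)/f'(x_n)

Iteration 1:
  f(0.400000) = -0.521061
  f'(0.400000) = 1.389418
  x_1 = 0.400000 - (-0.521061)/1.389418 = 0.775021
Iteration 2:
  f(0.775021) = 0.060615
  f'(0.775021) = 1.699731
  x_2 = 0.775021 - 0.060615/1.699731 = 0.739360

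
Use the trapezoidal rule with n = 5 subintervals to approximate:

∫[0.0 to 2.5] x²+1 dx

f(x) = x²+1
a = 0.0, b = 2.5, n = 5
h = (b - a)/n = 0.500000

Trapezoidal rule: (h/2)[f(x₀) + 2f(x₁) + 2f(x₂) + ... + f(xₙ)]

x_0 = 0.0000, f(x_0) = 1.000000, coefficient = 1
x_1 = 0.5000, f(x_1) = 1.250000, coefficient = 2
x_2 = 1.0000, f(x_2) = 2.000000, coefficient = 2
x_3 = 1.5000, f(x_3) = 3.250000, coefficient = 2
x_4 = 2.0000, f(x_4) = 5.000000, coefficient = 2
x_5 = 2.5000, f(x_5) = 7.250000, coefficient = 1

I ≈ (0.500000/2) × 31.250000 = 7.812500
Exact value: 7.708333
Error: 0.104167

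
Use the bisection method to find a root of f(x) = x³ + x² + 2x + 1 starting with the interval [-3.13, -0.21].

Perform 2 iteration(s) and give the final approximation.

f(x) = x³ + x² + 2x + 1
Initial interval: [-3.13, -0.21]

Iteration 1:
  c_1 = (-3.130000 + (-0.210000))/2 = -1.670000
  f(c_1) = f(-1.670000) = -4.208563
  f(a) × f(c) ≥ 0, new interval: [-1.670000, -0.210000]
Iteration 2:
  c_2 = (-1.670000 + (-0.210000))/2 = -0.940000
  f(c_2) = f(-0.940000) = -0.826984
  f(a) × f(c) ≥ 0, new interval: [-0.940000, -0.210000]

After 2 iteration(s), the approximation is c_2 = -0.940000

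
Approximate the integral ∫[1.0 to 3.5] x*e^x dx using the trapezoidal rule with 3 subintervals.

f(x) = x*e^x
a = 1.0, b = 3.5, n = 3
h = (b - a)/n = 0.833333

Trapezoidal rule: (h/2)[f(x₀) + 2f(x₁) + 2f(x₂) + ... + f(xₙ)]

x_0 = 1.0000, f(x_0) = 2.718282, coefficient = 1
x_1 = 1.8333, f(x_1) = 11.466952, coefficient = 2
x_2 = 2.6667, f(x_2) = 38.378443, coefficient = 2
x_3 = 3.5000, f(x_3) = 115.904082, coefficient = 1

I ≈ (0.833333/2) × 218.313153 = 90.963814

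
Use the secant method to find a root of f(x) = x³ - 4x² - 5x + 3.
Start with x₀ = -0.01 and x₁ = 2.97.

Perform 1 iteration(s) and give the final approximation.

f(x) = x³ - 4x² - 5x + 3
x₀ = -0.01, x₁ = 2.97

Secant formula: x_{n+1} = x_n - f(x_n)(x_n - x_{n-1})/(f(x_n) - f(x_{n-1}))

Iteration 1:
  f(-0.010000) = 3.049599
  f(2.970000) = -20.935527
  x_2 = 2.970000 - (-20.935527)×(2.970000 - (-0.010000))/(-20.935527 - 3.049599)
       = 0.368893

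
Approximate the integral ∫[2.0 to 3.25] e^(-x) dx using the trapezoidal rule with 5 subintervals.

f(x) = e^(-x)
a = 2.0, b = 3.25, n = 5
h = (b - a)/n = 0.250000

Trapezoidal rule: (h/2)[f(x₀) + 2f(x₁) + 2f(x₂) + ... + f(xₙ)]

x_0 = 2.0000, f(x_0) = 0.135335, coefficient = 1
x_1 = 2.2500, f(x_1) = 0.105399, coefficient = 2
x_2 = 2.5000, f(x_2) = 0.082085, coefficient = 2
x_3 = 2.7500, f(x_3) = 0.063928, coefficient = 2
x_4 = 3.0000, f(x_4) = 0.049787, coefficient = 2
x_5 = 3.2500, f(x_5) = 0.038774, coefficient = 1

I ≈ (0.250000/2) × 0.776508 = 0.097063
Exact value: 0.096561
Error: 0.000502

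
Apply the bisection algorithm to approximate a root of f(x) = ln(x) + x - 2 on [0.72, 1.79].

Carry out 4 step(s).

f(x) = ln(x) + x - 2
Initial interval: [0.72, 1.79]

Iteration 1:
  c_1 = (0.720000 + 1.790000)/2 = 1.255000
  f(c_1) = f(1.255000) = -0.517864
  f(a) × f(c) ≥ 0, new interval: [1.255000, 1.790000]
Iteration 2:
  c_2 = (1.255000 + 1.790000)/2 = 1.522500
  f(c_2) = f(1.522500) = -0.057146
  f(a) × f(c) ≥ 0, new interval: [1.522500, 1.790000]
Iteration 3:
  c_3 = (1.522500 + 1.790000)/2 = 1.656250
  f(c_3) = f(1.656250) = 0.160806
  f(a) × f(c) < 0, new interval: [1.522500, 1.656250]
Iteration 4:
  c_4 = (1.522500 + 1.656250)/2 = 1.589375
  f(c_4) = f(1.589375) = 0.052716
  f(a) × f(c) < 0, new interval: [1.522500, 1.589375]

After 4 iteration(s), the approximation is c_4 = 1.589375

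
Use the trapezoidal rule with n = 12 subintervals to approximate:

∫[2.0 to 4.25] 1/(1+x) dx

f(x) = 1/(1+x)
a = 2.0, b = 4.25, n = 12
h = (b - a)/n = 0.187500

Trapezoidal rule: (h/2)[f(x₀) + 2f(x₁) + 2f(x₂) + ... + f(xₙ)]

x_0 = 2.0000, f(x_0) = 0.333333, coefficient = 1
x_1 = 2.1875, f(x_1) = 0.313725, coefficient = 2
x_2 = 2.3750, f(x_2) = 0.296296, coefficient = 2
x_3 = 2.5625, f(x_3) = 0.280702, coefficient = 2
x_4 = 2.7500, f(x_4) = 0.266667, coefficient = 2
x_5 = 2.9375, f(x_5) = 0.253968, coefficient = 2
x_6 = 3.1250, f(x_6) = 0.242424, coefficient = 2
x_7 = 3.3125, f(x_7) = 0.231884, coefficient = 2
x_8 = 3.5000, f(x_8) = 0.222222, coefficient = 2
x_9 = 3.6875, f(x_9) = 0.213333, coefficient = 2
x_10 = 3.8750, f(x_10) = 0.205128, coefficient = 2
x_11 = 4.0625, f(x_11) = 0.197531, coefficient = 2
x_12 = 4.2500, f(x_12) = 0.190476, coefficient = 1

I ≈ (0.187500/2) × 5.971572 = 0.559835
Exact value: 0.559616
Error: 0.000219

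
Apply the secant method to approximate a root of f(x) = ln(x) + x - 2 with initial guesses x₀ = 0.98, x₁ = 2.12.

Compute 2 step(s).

f(x) = ln(x) + x - 2
x₀ = 0.98, x₁ = 2.12

Secant formula: x_{n+1} = x_n - f(x_n)(x_n - x_{n-1})/(f(x_n) - f(x_{n-1}))

Iteration 1:
  f(0.980000) = -1.040203
  f(2.120000) = 0.871416
  x_2 = 2.120000 - 0.871416×(2.120000 - 0.980000)/(0.871416 - (-1.040203))
       = 1.600328
Iteration 2:
  f(2.120000) = 0.871416
  f(1.600328) = 0.070537
  x_3 = 1.600328 - 0.070537×(1.600328 - 2.120000)/(0.070537 - 0.871416)
       = 1.554558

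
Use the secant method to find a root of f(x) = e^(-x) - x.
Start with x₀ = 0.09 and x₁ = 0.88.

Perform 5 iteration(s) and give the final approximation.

f(x) = e^(-x) - x
x₀ = 0.09, x₁ = 0.88

Secant formula: x_{n+1} = x_n - f(x_n)(x_n - x_{n-1})/(f(x_n) - f(x_{n-1}))

Iteration 1:
  f(0.090000) = 0.823931
  f(0.880000) = -0.465217
  x_2 = 0.880000 - (-0.465217)×(0.880000 - 0.090000)/(-0.465217 - 0.823931)
       = 0.594911
Iteration 2:
  f(0.880000) = -0.465217
  f(0.594911) = -0.043300
  x_3 = 0.594911 - (-0.043300)×(0.594911 - 0.880000)/(-0.043300 - (-0.465217))
       = 0.565654
Iteration 3:
  f(0.594911) = -0.043300
  f(0.565654) = 0.002335
  x_4 = 0.565654 - 0.002335×(0.565654 - 0.594911)/(0.002335 - (-0.043300))
       = 0.567151
Iteration 4:
  f(0.565654) = 0.002335
  f(0.567151) = -0.000012
  x_5 = 0.567151 - (-0.000012)×(0.567151 - 0.565654)/(-0.000012 - 0.002335)
       = 0.567143
Iteration 5:
  f(0.567151) = -0.000012
  f(0.567143) = 0.000000
  x_6 = 0.567143 - 0.000000×(0.567143 - 0.567151)/(0.000000 - (-0.000012))
       = 0.567143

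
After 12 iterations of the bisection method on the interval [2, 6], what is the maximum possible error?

Bisection error bound: |error| ≤ (b-a)/2^n
|error| ≤ (6 - 2)/2^12 = 4/2^12
|error| ≤ 0.0009765625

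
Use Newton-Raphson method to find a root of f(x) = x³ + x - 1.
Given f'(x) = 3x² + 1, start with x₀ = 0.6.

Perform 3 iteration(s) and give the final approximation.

f(x) = x³ + x - 1
f'(x) = 3x² + 1
x₀ = 0.6

Newton-Raphson formula: x_{n+1} = x_n - f(x_n)/f'(x_n)

Iteration 1:
  f(0.600000) = -0.184000
  f'(0.600000) = 2.080000
  x_1 = 0.600000 - (-0.184000)/2.080000 = 0.688462
Iteration 2:
  f(0.688462) = 0.014778
  f'(0.688462) = 2.421938
  x_2 = 0.688462 - 0.014778/2.421938 = 0.682360
Iteration 3:
  f(0.682360) = 0.000077
  f'(0.682360) = 2.396845
  x_3 = 0.682360 - 0.000077/2.396845 = 0.682328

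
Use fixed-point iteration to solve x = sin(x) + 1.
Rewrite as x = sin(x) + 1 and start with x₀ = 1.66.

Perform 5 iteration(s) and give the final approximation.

Equation: x = sin(x) + 1
Fixed-point form: x = sin(x) + 1
x₀ = 1.66

x_1 = g(1.660000) = 1.996024
x_2 = g(1.996024) = 1.910945
x_3 = g(1.910945) = 1.942705
x_4 = g(1.942705) = 1.931635
x_5 = g(1.931635) = 1.935601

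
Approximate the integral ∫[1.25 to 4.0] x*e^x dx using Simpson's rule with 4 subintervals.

f(x) = x*e^x
a = 1.25, b = 4.0, n = 4
h = (b - a)/n = 0.687500

Simpson's rule: (h/3)[f(x₀) + 4f(x₁) + 2f(x₂) + ... + f(xₙ)]

x_0 = 1.2500, f(x_0) = 4.362929, coefficient = 1
x_1 = 1.9375, f(x_1) = 13.448916, coefficient = 4
x_2 = 2.6250, f(x_2) = 36.237007, coefficient = 2
x_3 = 3.3125, f(x_3) = 90.940295, coefficient = 4
x_4 = 4.0000, f(x_4) = 218.392600, coefficient = 1

I ≈ (0.687500/3) × 712.786386 = 163.346880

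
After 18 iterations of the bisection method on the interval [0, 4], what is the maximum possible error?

Bisection error bound: |error| ≤ (b-a)/2^n
|error| ≤ (4 - 0)/2^18 = 4/2^18
|error| ≤ 0.0000152588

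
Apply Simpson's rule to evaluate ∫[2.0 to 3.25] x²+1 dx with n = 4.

f(x) = x²+1
a = 2.0, b = 3.25, n = 4
h = (b - a)/n = 0.312500

Simpson's rule: (h/3)[f(x₀) + 4f(x₁) + 2f(x₂) + ... + f(xₙ)]

x_0 = 2.0000, f(x_0) = 5.000000, coefficient = 1
x_1 = 2.3125, f(x_1) = 6.347656, coefficient = 4
x_2 = 2.6250, f(x_2) = 7.890625, coefficient = 2
x_3 = 2.9375, f(x_3) = 9.628906, coefficient = 4
x_4 = 3.2500, f(x_4) = 11.562500, coefficient = 1

I ≈ (0.312500/3) × 96.250000 = 10.026042
Exact value: 10.026042
Error: 0.000000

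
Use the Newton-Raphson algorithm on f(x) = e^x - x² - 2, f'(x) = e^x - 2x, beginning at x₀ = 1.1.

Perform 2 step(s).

f(x) = e^x - x² - 2
f'(x) = e^x - 2x
x₀ = 1.1

Newton-Raphson formula: x_{n+1} = x_n - f(x_n)/f'(x_n)

Iteration 1:
  f(1.100000) = -0.205834
  f'(1.100000) = 0.804166
  x_1 = 1.100000 - (-0.205834)/0.804166 = 1.355960
Iteration 2:
  f(1.355960) = 0.041856
  f'(1.355960) = 1.168564
  x_2 = 1.355960 - 0.041856/1.168564 = 1.320141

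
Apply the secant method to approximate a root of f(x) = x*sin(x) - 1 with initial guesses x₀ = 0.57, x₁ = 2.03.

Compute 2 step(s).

f(x) = x*sin(x) - 1
x₀ = 0.57, x₁ = 2.03

Secant formula: x_{n+1} = x_n - f(x_n)(x_n - x_{n-1})/(f(x_n) - f(x_{n-1}))

Iteration 1:
  f(0.570000) = -0.692410
  f(2.030000) = 0.819704
  x_2 = 2.030000 - 0.819704×(2.030000 - 0.570000)/(0.819704 - (-0.692410))
       = 1.238547
Iteration 2:
  f(2.030000) = 0.819704
  f(1.238547) = 0.170812
  x_3 = 1.238547 - 0.170812×(1.238547 - 2.030000)/(0.170812 - 0.819704)
       = 1.030208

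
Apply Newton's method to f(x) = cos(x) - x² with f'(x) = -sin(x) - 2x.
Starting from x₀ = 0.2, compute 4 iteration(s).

f(x) = cos(x) - x²
f'(x) = -sin(x) - 2x
x₀ = 0.2

Newton-Raphson formula: x_{n+1} = x_n - f(x_n)/f'(x_n)

Iteration 1:
  f(0.200000) = 0.940067
  f'(0.200000) = -0.598669
  x_1 = 0.200000 - 0.940067/(-0.598669) = 1.770260
Iteration 2:
  f(1.770260) = -3.331965
  f'(1.770260) = -4.520693
  x_2 = 1.770260 - (-3.331965)/(-4.520693) = 1.033213
Iteration 3:
  f(1.033213) = -0.555467
  f'(1.033213) = -2.925374
  x_3 = 1.033213 - (-0.555467)/(-2.925374) = 0.843334
Iteration 4:
  f(0.843334) = -0.046236
  f'(0.843334) = -2.433532
  x_4 = 0.843334 - (-0.046236)/(-2.433532) = 0.824335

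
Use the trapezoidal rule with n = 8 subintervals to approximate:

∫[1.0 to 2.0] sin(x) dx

f(x) = sin(x)
a = 1.0, b = 2.0, n = 8
h = (b - a)/n = 0.125000

Trapezoidal rule: (h/2)[f(x₀) + 2f(x₁) + 2f(x₂) + ... + f(xₙ)]

x_0 = 1.0000, f(x_0) = 0.841471, coefficient = 1
x_1 = 1.1250, f(x_1) = 0.902268, coefficient = 2
x_2 = 1.2500, f(x_2) = 0.948985, coefficient = 2
x_3 = 1.3750, f(x_3) = 0.980893, coefficient = 2
x_4 = 1.5000, f(x_4) = 0.997495, coefficient = 2
x_5 = 1.6250, f(x_5) = 0.998531, coefficient = 2
x_6 = 1.7500, f(x_6) = 0.983986, coefficient = 2
x_7 = 1.8750, f(x_7) = 0.954086, coefficient = 2
x_8 = 2.0000, f(x_8) = 0.909297, coefficient = 1

I ≈ (0.125000/2) × 15.283255 = 0.955203
Exact value: 0.956449
Error: 0.001246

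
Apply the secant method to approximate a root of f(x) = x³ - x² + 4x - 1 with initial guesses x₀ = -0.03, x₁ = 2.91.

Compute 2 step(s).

f(x) = x³ - x² + 4x - 1
x₀ = -0.03, x₁ = 2.91

Secant formula: x_{n+1} = x_n - f(x_n)(x_n - x_{n-1})/(f(x_n) - f(x_{n-1}))

Iteration 1:
  f(-0.030000) = -1.120927
  f(2.910000) = 26.814071
  x_2 = 2.910000 - 26.814071×(2.910000 - (-0.030000))/(26.814071 - (-1.120927))
       = 0.087971
Iteration 2:
  f(2.910000) = 26.814071
  f(0.087971) = -0.655173
  x_3 = 0.087971 - (-0.655173)×(0.087971 - 2.910000)/(-0.655173 - 26.814071)
       = 0.155280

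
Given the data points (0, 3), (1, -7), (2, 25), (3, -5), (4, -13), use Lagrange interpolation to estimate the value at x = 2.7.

Lagrange interpolation formula:
P(x) = Σ yᵢ × Lᵢ(x)
where Lᵢ(x) = Π_{j≠i} (x - xⱼ)/(xᵢ - xⱼ)

L_0(2.7) = (2.7 - 1)/(0 - 1) × (2.7 - 2)/(0 - 2) × (2.7 - 3)/(0 - 3) × (2.7 - 4)/(0 - 4) = 0.019337
L_1(2.7) = (2.7 - 0)/(1 - 0) × (2.7 - 2)/(1 - 2) × (2.7 - 3)/(1 - 3) × (2.7 - 4)/(1 - 4) = -0.122850
L_2(2.7) = (2.7 - 0)/(2 - 0) × (2.7 - 1)/(2 - 1) × (2.7 - 3)/(2 - 3) × (2.7 - 4)/(2 - 4) = 0.447525
L_3(2.7) = (2.7 - 0)/(3 - 0) × (2.7 - 1)/(3 - 1) × (2.7 - 2)/(3 - 2) × (2.7 - 4)/(3 - 4) = 0.696150
L_4(2.7) = (2.7 - 0)/(4 - 0) × (2.7 - 1)/(4 - 1) × (2.7 - 2)/(4 - 2) × (2.7 - 3)/(4 - 3) = -0.040162

P(2.7) = 3×L_0(2.7) + (-7)×L_1(2.7) + 25×L_2(2.7) + (-5)×L_3(2.7) + (-13)×L_4(2.7)
P(2.7) = 9.147450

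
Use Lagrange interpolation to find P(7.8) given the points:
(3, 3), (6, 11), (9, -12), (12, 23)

Lagrange interpolation formula:
P(x) = Σ yᵢ × Lᵢ(x)
where Lᵢ(x) = Π_{j≠i} (x - xⱼ)/(xᵢ - xⱼ)

L_0(7.8) = (7.8 - 6)/(3 - 6) × (7.8 - 9)/(3 - 9) × (7.8 - 12)/(3 - 12) = -0.056000
L_1(7.8) = (7.8 - 3)/(6 - 3) × (7.8 - 9)/(6 - 9) × (7.8 - 12)/(6 - 12) = 0.448000
L_2(7.8) = (7.8 - 3)/(9 - 3) × (7.8 - 6)/(9 - 6) × (7.8 - 12)/(9 - 12) = 0.672000
L_3(7.8) = (7.8 - 3)/(12 - 3) × (7.8 - 6)/(12 - 6) × (7.8 - 9)/(12 - 9) = -0.064000

P(7.8) = 3×L_0(7.8) + 11×L_1(7.8) + (-12)×L_2(7.8) + 23×L_3(7.8)
P(7.8) = -4.776000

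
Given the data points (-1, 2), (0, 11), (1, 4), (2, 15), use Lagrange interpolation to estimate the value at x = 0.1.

Lagrange interpolation formula:
P(x) = Σ yᵢ × Lᵢ(x)
where Lᵢ(x) = Π_{j≠i} (x - xⱼ)/(xᵢ - xⱼ)

L_0(0.1) = (0.1 - 0)/(-1 - 0) × (0.1 - 1)/(-1 - 1) × (0.1 - 2)/(-1 - 2) = -0.028500
L_1(0.1) = (0.1 - (-1))/(0 - (-1)) × (0.1 - 1)/(0 - 1) × (0.1 - 2)/(0 - 2) = 0.940500
L_2(0.1) = (0.1 - (-1))/(1 - (-1)) × (0.1 - 0)/(1 - 0) × (0.1 - 2)/(1 - 2) = 0.104500
L_3(0.1) = (0.1 - (-1))/(2 - (-1)) × (0.1 - 0)/(2 - 0) × (0.1 - 1)/(2 - 1) = -0.016500

P(0.1) = 2×L_0(0.1) + 11×L_1(0.1) + 4×L_2(0.1) + 15×L_3(0.1)
P(0.1) = 10.459000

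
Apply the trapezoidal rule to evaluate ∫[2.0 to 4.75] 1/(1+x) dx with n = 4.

f(x) = 1/(1+x)
a = 2.0, b = 4.75, n = 4
h = (b - a)/n = 0.687500

Trapezoidal rule: (h/2)[f(x₀) + 2f(x₁) + 2f(x₂) + ... + f(xₙ)]

x_0 = 2.0000, f(x_0) = 0.333333, coefficient = 1
x_1 = 2.6875, f(x_1) = 0.271186, coefficient = 2
x_2 = 3.3750, f(x_2) = 0.228571, coefficient = 2
x_3 = 4.0625, f(x_3) = 0.197531, coefficient = 2
x_4 = 4.7500, f(x_4) = 0.173913, coefficient = 1

I ≈ (0.687500/2) × 1.901824 = 0.653752
Exact value: 0.650588
Error: 0.003164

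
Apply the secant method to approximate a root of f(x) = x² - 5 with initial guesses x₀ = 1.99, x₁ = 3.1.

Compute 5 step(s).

f(x) = x² - 5
x₀ = 1.99, x₁ = 3.1

Secant formula: x_{n+1} = x_n - f(x_n)(x_n - x_{n-1})/(f(x_n) - f(x_{n-1}))

Iteration 1:
  f(1.990000) = -1.039900
  f(3.100000) = 4.610000
  x_2 = 3.100000 - 4.610000×(3.100000 - 1.990000)/(4.610000 - (-1.039900))
       = 2.194303
Iteration 2:
  f(3.100000) = 4.610000
  f(2.194303) = -0.185036
  x_3 = 2.194303 - (-0.185036)×(2.194303 - 3.100000)/(-0.185036 - 4.610000)
       = 2.229253
Iteration 3:
  f(2.194303) = -0.185036
  f(2.229253) = -0.030433
  x_4 = 2.229253 - (-0.030433)×(2.229253 - 2.194303)/(-0.030433 - (-0.185036))
       = 2.236132
Iteration 4:
  f(2.229253) = -0.030433
  f(2.236132) = 0.000288
  x_5 = 2.236132 - 0.000288×(2.236132 - 2.229253)/(0.000288 - (-0.030433))
       = 2.236068
Iteration 5:
  f(2.236132) = 0.000288
  f(2.236068) = 0.000000
  x_6 = 2.236068 - 0.000000×(2.236068 - 2.236132)/(0.000000 - 0.000288)
       = 2.236068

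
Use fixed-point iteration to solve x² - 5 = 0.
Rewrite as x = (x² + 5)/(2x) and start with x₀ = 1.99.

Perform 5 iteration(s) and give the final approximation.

Equation: x² - 5 = 0
Fixed-point form: x = (x² + 5)/(2x)
x₀ = 1.99

x_1 = g(1.990000) = 2.251281
x_2 = g(2.251281) = 2.236119
x_3 = g(2.236119) = 2.236068
x_4 = g(2.236068) = 2.236068
x_5 = g(2.236068) = 2.236068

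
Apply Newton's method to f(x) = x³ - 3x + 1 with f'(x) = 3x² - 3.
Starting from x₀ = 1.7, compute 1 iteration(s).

f(x) = x³ - 3x + 1
f'(x) = 3x² - 3
x₀ = 1.7

Newton-Raphson formula: x_{n+1} = x_n - f(x_n)/f'(x_n)

Iteration 1:
  f(1.700000) = 0.813000
  f'(1.700000) = 5.670000
  x_1 = 1.700000 - 0.813000/5.670000 = 1.556614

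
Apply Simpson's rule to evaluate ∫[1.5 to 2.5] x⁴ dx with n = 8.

f(x) = x⁴
a = 1.5, b = 2.5, n = 8
h = (b - a)/n = 0.125000

Simpson's rule: (h/3)[f(x₀) + 4f(x₁) + 2f(x₂) + ... + f(xₙ)]

x_0 = 1.5000, f(x_0) = 5.062500, coefficient = 1
x_1 = 1.6250, f(x_1) = 6.972900, coefficient = 4
x_2 = 1.7500, f(x_2) = 9.378906, coefficient = 2
x_3 = 1.8750, f(x_3) = 12.359619, coefficient = 4
x_4 = 2.0000, f(x_4) = 16.000000, coefficient = 2
x_5 = 2.1250, f(x_5) = 20.390869, coefficient = 4
x_6 = 2.2500, f(x_6) = 25.628906, coefficient = 2
x_7 = 2.3750, f(x_7) = 31.816650, coefficient = 4
x_8 = 2.5000, f(x_8) = 39.062500, coefficient = 1

I ≈ (0.125000/3) × 432.300781 = 18.012533
Exact value: 18.012500
Error: 0.000033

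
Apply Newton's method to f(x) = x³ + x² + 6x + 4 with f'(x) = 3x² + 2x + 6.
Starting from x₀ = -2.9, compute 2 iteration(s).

f(x) = x³ + x² + 6x + 4
f'(x) = 3x² + 2x + 6
x₀ = -2.9

Newton-Raphson formula: x_{n+1} = x_n - f(x_n)/f'(x_n)

Iteration 1:
  f(-2.900000) = -29.379000
  f'(-2.900000) = 25.430000
  x_1 = -2.900000 - (-29.379000)/25.430000 = -1.744711
Iteration 2:
  f(-1.744711) = -8.735178
  f'(-1.744711) = 11.642627
  x_2 = -1.744711 - (-8.735178)/11.642627 = -0.994435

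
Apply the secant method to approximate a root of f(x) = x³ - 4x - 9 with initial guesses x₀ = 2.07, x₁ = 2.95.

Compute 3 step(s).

f(x) = x³ - 4x - 9
x₀ = 2.07, x₁ = 2.95

Secant formula: x_{n+1} = x_n - f(x_n)(x_n - x_{n-1})/(f(x_n) - f(x_{n-1}))

Iteration 1:
  f(2.070000) = -8.410257
  f(2.950000) = 4.872375
  x_2 = 2.950000 - 4.872375×(2.950000 - 2.070000)/(4.872375 - (-8.410257))
       = 2.627196
Iteration 2:
  f(2.950000) = 4.872375
  f(2.627196) = -1.375464
  x_3 = 2.627196 - (-1.375464)×(2.627196 - 2.950000)/(-1.375464 - 4.872375)
       = 2.698261
Iteration 3:
  f(2.627196) = -1.375464
  f(2.698261) = -0.148047
  x_4 = 2.698261 - (-0.148047)×(2.698261 - 2.627196)/(-0.148047 - (-1.375464))
       = 2.706833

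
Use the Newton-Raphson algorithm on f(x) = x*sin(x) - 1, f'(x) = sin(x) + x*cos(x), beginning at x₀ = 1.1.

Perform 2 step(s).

f(x) = x*sin(x) - 1
f'(x) = sin(x) + x*cos(x)
x₀ = 1.1

Newton-Raphson formula: x_{n+1} = x_n - f(x_n)/f'(x_n)

Iteration 1:
  f(1.100000) = -0.019672
  f'(1.100000) = 1.390163
  x_1 = 1.100000 - (-0.019672)/1.390163 = 1.114151
Iteration 2:
  f(1.114151) = -0.000009
  f'(1.114151) = 1.388810
  x_2 = 1.114151 - (-0.000009)/1.388810 = 1.114157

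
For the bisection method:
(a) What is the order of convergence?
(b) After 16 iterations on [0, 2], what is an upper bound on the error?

(a) Bisection has linear (order 1) convergence; the error is halved each step.

(b) Error bound = (b-a)/2^n = (2 - 0)/2^{16}
    = 2/2^{16}

(a) 1 (linear); (b) error ≤ 3.05e-05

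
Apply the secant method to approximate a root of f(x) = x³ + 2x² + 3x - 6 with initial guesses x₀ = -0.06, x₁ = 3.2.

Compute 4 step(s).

f(x) = x³ + 2x² + 3x - 6
x₀ = -0.06, x₁ = 3.2

Secant formula: x_{n+1} = x_n - f(x_n)(x_n - x_{n-1})/(f(x_n) - f(x_{n-1}))

Iteration 1:
  f(-0.060000) = -6.173016
  f(3.200000) = 56.848000
  x_2 = 3.200000 - 56.848000×(3.200000 - (-0.060000))/(56.848000 - (-6.173016))
       = 0.259323
Iteration 2:
  f(3.200000) = 56.848000
  f(0.259323) = -5.070097
  x_3 = 0.259323 - (-5.070097)×(0.259323 - 3.200000)/(-5.070097 - 56.848000)
       = 0.500117
Iteration 3:
  f(0.259323) = -5.070097
  f(0.500117) = -3.874328
  x_4 = 0.500117 - (-3.874328)×(0.500117 - 0.259323)/(-3.874328 - (-5.070097))
       = 1.280298
Iteration 4:
  f(0.500117) = -3.874328
  f(1.280298) = 3.217835
  x_5 = 1.280298 - 3.217835×(1.280298 - 0.500117)/(3.217835 - (-3.874328))
       = 0.926316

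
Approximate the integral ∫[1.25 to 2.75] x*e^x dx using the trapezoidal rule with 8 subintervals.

f(x) = x*e^x
a = 1.25, b = 2.75, n = 8
h = (b - a)/n = 0.187500

Trapezoidal rule: (h/2)[f(x₀) + 2f(x₁) + 2f(x₂) + ... + f(xₙ)]

x_0 = 1.2500, f(x_0) = 4.362929, coefficient = 1
x_1 = 1.4375, f(x_1) = 6.052101, coefficient = 2
x_2 = 1.6250, f(x_2) = 8.252431, coefficient = 2
x_3 = 1.8125, f(x_3) = 11.102909, coefficient = 2
x_4 = 2.0000, f(x_4) = 14.778112, coefficient = 2
x_5 = 2.1875, f(x_5) = 19.496975, coefficient = 2
x_6 = 2.3750, f(x_6) = 25.533656, coefficient = 2
x_7 = 2.5625, f(x_7) = 33.231006, coefficient = 2
x_8 = 2.7500, f(x_8) = 43.017238, coefficient = 1

I ≈ (0.187500/2) × 284.274546 = 26.650739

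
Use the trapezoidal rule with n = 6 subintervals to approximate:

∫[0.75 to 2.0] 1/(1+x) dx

f(x) = 1/(1+x)
a = 0.75, b = 2.0, n = 6
h = (b - a)/n = 0.208333

Trapezoidal rule: (h/2)[f(x₀) + 2f(x₁) + 2f(x₂) + ... + f(xₙ)]

x_0 = 0.7500, f(x_0) = 0.571429, coefficient = 1
x_1 = 0.9583, f(x_1) = 0.510638, coefficient = 2
x_2 = 1.1667, f(x_2) = 0.461538, coefficient = 2
x_3 = 1.3750, f(x_3) = 0.421053, coefficient = 2
x_4 = 1.5833, f(x_4) = 0.387097, coefficient = 2
x_5 = 1.7917, f(x_5) = 0.358209, coefficient = 2
x_6 = 2.0000, f(x_6) = 0.333333, coefficient = 1

I ≈ (0.208333/2) × 5.181832 = 0.539774
Exact value: 0.538997
Error: 0.000778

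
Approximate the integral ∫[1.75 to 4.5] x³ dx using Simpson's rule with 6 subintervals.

f(x) = x³
a = 1.75, b = 4.5, n = 6
h = (b - a)/n = 0.458333

Simpson's rule: (h/3)[f(x₀) + 4f(x₁) + 2f(x₂) + ... + f(xₙ)]

x_0 = 1.7500, f(x_0) = 5.359375, coefficient = 1
x_1 = 2.2083, f(x_1) = 10.769459, coefficient = 4
x_2 = 2.6667, f(x_2) = 18.962963, coefficient = 2
x_3 = 3.1250, f(x_3) = 30.517578, coefficient = 4
x_4 = 3.5833, f(x_4) = 46.010995, coefficient = 2
x_5 = 4.0417, f(x_5) = 66.020906, coefficient = 4
x_6 = 4.5000, f(x_6) = 91.125000, coefficient = 1

I ≈ (0.458333/3) × 655.664062 = 100.170898
Exact value: 100.170898
Error: 0.000000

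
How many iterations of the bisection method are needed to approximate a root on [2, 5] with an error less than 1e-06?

We need (b-a)/2^n ≤ 1e-06
(5 - 2)/2^n ≤ 1e-06
3/2^n ≤ 1e-06
2^n ≥ 3000000
n ≥ log₂(3000000) = 21.52
n ≥ 22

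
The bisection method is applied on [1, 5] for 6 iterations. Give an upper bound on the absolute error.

Bisection error bound: |error| ≤ (b-a)/2^n
|error| ≤ (5 - 1)/2^6 = 4/2^6
|error| ≤ 0.0625000000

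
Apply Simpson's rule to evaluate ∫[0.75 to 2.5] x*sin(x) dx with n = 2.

f(x) = x*sin(x)
a = 0.75, b = 2.5, n = 2
h = (b - a)/n = 0.875000

Simpson's rule: (h/3)[f(x₀) + 4f(x₁) + 2f(x₂) + ... + f(xₙ)]

x_0 = 0.7500, f(x_0) = 0.511229, coefficient = 1
x_1 = 1.6250, f(x_1) = 1.622613, coefficient = 4
x_2 = 2.5000, f(x_2) = 1.496180, coefficient = 1

I ≈ (0.875000/3) × 8.497863 = 2.478543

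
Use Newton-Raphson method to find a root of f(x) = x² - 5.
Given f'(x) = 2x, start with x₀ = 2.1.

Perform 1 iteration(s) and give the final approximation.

f(x) = x² - 5
f'(x) = 2x
x₀ = 2.1

Newton-Raphson formula: x_{n+1} = x_n - f(x_n)/f'(x_n)

Iteration 1:
  f(2.100000) = -0.590000
  f'(2.100000) = 4.200000
  x_1 = 2.100000 - (-0.590000)/4.200000 = 2.240476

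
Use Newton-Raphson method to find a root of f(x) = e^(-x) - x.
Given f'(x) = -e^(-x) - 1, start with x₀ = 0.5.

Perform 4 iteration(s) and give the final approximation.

f(x) = e^(-x) - x
f'(x) = -e^(-x) - 1
x₀ = 0.5

Newton-Raphson formula: x_{n+1} = x_n - f(x_n)/f'(x_n)

Iteration 1:
  f(0.500000) = 0.106531
  f'(0.500000) = -1.606531
  x_1 = 0.500000 - 0.106531/(-1.606531) = 0.566311
Iteration 2:
  f(0.566311) = 0.001305
  f'(0.566311) = -1.567616
  x_2 = 0.566311 - 0.001305/(-1.567616) = 0.567143
Iteration 3:
  f(0.567143) = 0.000000
  f'(0.567143) = -1.567143
  x_3 = 0.567143 - 0.000000/(-1.567143) = 0.567143
Iteration 4:
  f(0.567143) = 0.000000
  f'(0.567143) = -1.567143
  x_4 = 0.567143 - 0.000000/(-1.567143) = 0.567143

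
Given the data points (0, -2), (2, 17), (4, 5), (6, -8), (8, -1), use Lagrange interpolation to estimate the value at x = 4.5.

Lagrange interpolation formula:
P(x) = Σ yᵢ × Lᵢ(x)
where Lᵢ(x) = Π_{j≠i} (x - xⱼ)/(xᵢ - xⱼ)

L_0(4.5) = (4.5 - 2)/(0 - 2) × (4.5 - 4)/(0 - 4) × (4.5 - 6)/(0 - 6) × (4.5 - 8)/(0 - 8) = 0.017090
L_1(4.5) = (4.5 - 0)/(2 - 0) × (4.5 - 4)/(2 - 4) × (4.5 - 6)/(2 - 6) × (4.5 - 8)/(2 - 8) = -0.123047
L_2(4.5) = (4.5 - 0)/(4 - 0) × (4.5 - 2)/(4 - 2) × (4.5 - 6)/(4 - 6) × (4.5 - 8)/(4 - 8) = 0.922852
L_3(4.5) = (4.5 - 0)/(6 - 0) × (4.5 - 2)/(6 - 2) × (4.5 - 4)/(6 - 4) × (4.5 - 8)/(6 - 8) = 0.205078
L_4(4.5) = (4.5 - 0)/(8 - 0) × (4.5 - 2)/(8 - 2) × (4.5 - 4)/(8 - 4) × (4.5 - 6)/(8 - 6) = -0.021973

P(4.5) = (-2)×L_0(4.5) + 17×L_1(4.5) + 5×L_2(4.5) + (-8)×L_3(4.5) + (-1)×L_4(4.5)
P(4.5) = 0.869629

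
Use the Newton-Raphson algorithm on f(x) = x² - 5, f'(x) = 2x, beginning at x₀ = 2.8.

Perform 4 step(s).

f(x) = x² - 5
f'(x) = 2x
x₀ = 2.8

Newton-Raphson formula: x_{n+1} = x_n - f(x_n)/f'(x_n)

Iteration 1:
  f(2.800000) = 2.840000
  f'(2.800000) = 5.600000
  x_1 = 2.800000 - 2.840000/5.600000 = 2.292857
Iteration 2:
  f(2.292857) = 0.257194
  f'(2.292857) = 4.585714
  x_2 = 2.292857 - 0.257194/4.585714 = 2.236771
Iteration 3:
  f(2.236771) = 0.003146
  f'(2.236771) = 4.473543
  x_3 = 2.236771 - 0.003146/4.473543 = 2.236068
Iteration 4:
  f(2.236068) = 0.000000
  f'(2.236068) = 4.472136
  x_4 = 2.236068 - 0.000000/4.472136 = 2.236068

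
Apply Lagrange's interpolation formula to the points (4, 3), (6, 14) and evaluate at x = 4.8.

Lagrange interpolation formula:
P(x) = Σ yᵢ × Lᵢ(x)
where Lᵢ(x) = Π_{j≠i} (x - xⱼ)/(xᵢ - xⱼ)

L_0(4.8) = (4.8 - 6)/(4 - 6) = 0.600000
L_1(4.8) = (4.8 - 4)/(6 - 4) = 0.400000

P(4.8) = 3×L_0(4.8) + 14×L_1(4.8)
P(4.8) = 7.400000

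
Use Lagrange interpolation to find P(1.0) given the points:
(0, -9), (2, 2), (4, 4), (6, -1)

Lagrange interpolation formula:
P(x) = Σ yᵢ × Lᵢ(x)
where Lᵢ(x) = Π_{j≠i} (x - xⱼ)/(xᵢ - xⱼ)

L_0(1.0) = (1.0 - 2)/(0 - 2) × (1.0 - 4)/(0 - 4) × (1.0 - 6)/(0 - 6) = 0.312500
L_1(1.0) = (1.0 - 0)/(2 - 0) × (1.0 - 4)/(2 - 4) × (1.0 - 6)/(2 - 6) = 0.937500
L_2(1.0) = (1.0 - 0)/(4 - 0) × (1.0 - 2)/(4 - 2) × (1.0 - 6)/(4 - 6) = -0.312500
L_3(1.0) = (1.0 - 0)/(6 - 0) × (1.0 - 2)/(6 - 2) × (1.0 - 4)/(6 - 4) = 0.062500

P(1.0) = (-9)×L_0(1.0) + 2×L_1(1.0) + 4×L_2(1.0) + (-1)×L_3(1.0)
P(1.0) = -2.250000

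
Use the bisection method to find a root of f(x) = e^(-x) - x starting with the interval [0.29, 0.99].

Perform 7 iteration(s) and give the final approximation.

f(x) = e^(-x) - x
Initial interval: [0.29, 0.99]

Iteration 1:
  c_1 = (0.290000 + 0.990000)/2 = 0.640000
  f(c_1) = f(0.640000) = -0.112708
  f(a) × f(c) < 0, new interval: [0.290000, 0.640000]
Iteration 2:
  c_2 = (0.290000 + 0.640000)/2 = 0.465000
  f(c_2) = f(0.465000) = 0.163135
  f(a) × f(c) ≥ 0, new interval: [0.465000, 0.640000]
Iteration 3:
  c_3 = (0.465000 + 0.640000)/2 = 0.552500
  f(c_3) = f(0.552500) = 0.023009
  f(a) × f(c) ≥ 0, new interval: [0.552500, 0.640000]
Iteration 4:
  c_4 = (0.552500 + 0.640000)/2 = 0.596250
  f(c_4) = f(0.596250) = -0.045376
  f(a) × f(c) < 0, new interval: [0.552500, 0.596250]
Iteration 5:
  c_5 = (0.552500 + 0.596250)/2 = 0.574375
  f(c_5) = f(0.574375) = -0.011318
  f(a) × f(c) < 0, new interval: [0.552500, 0.574375]
Iteration 6:
  c_6 = (0.552500 + 0.574375)/2 = 0.563438
  f(c_6) = f(0.563438) = 0.005811
  f(a) × f(c) ≥ 0, new interval: [0.563438, 0.574375]
Iteration 7:
  c_7 = (0.563438 + 0.574375)/2 = 0.568906
  f(c_7) = f(0.568906) = -0.002762
  f(a) × f(c) < 0, new interval: [0.563438, 0.568906]

After 7 iteration(s), the approximation is c_7 = 0.568906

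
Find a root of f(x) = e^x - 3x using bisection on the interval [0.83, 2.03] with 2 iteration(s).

f(x) = e^x - 3x
Initial interval: [0.83, 2.03]

Iteration 1:
  c_1 = (0.830000 + 2.030000)/2 = 1.430000
  f(c_1) = f(1.430000) = -0.111301
  f(a) × f(c) ≥ 0, new interval: [1.430000, 2.030000]
Iteration 2:
  c_2 = (1.430000 + 2.030000)/2 = 1.730000
  f(c_2) = f(1.730000) = 0.450654
  f(a) × f(c) < 0, new interval: [1.430000, 1.730000]

After 2 iteration(s), the approximation is c_2 = 1.730000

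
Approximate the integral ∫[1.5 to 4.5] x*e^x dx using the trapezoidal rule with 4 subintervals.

f(x) = x*e^x
a = 1.5, b = 4.5, n = 4
h = (b - a)/n = 0.750000

Trapezoidal rule: (h/2)[f(x₀) + 2f(x₁) + 2f(x₂) + ... + f(xₙ)]

x_0 = 1.5000, f(x_0) = 6.722534, coefficient = 1
x_1 = 2.2500, f(x_1) = 21.347406, coefficient = 2
x_2 = 3.0000, f(x_2) = 60.256611, coefficient = 2
x_3 = 3.7500, f(x_3) = 159.454058, coefficient = 2
x_4 = 4.5000, f(x_4) = 405.077091, coefficient = 1

I ≈ (0.750000/2) × 893.915772 = 335.218415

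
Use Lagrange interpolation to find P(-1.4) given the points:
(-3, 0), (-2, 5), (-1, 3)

Lagrange interpolation formula:
P(x) = Σ yᵢ × Lᵢ(x)
where Lᵢ(x) = Π_{j≠i} (x - xⱼ)/(xᵢ - xⱼ)

L_0(-1.4) = (-1.4 - (-2))/(-3 - (-2)) × (-1.4 - (-1))/(-3 - (-1)) = -0.120000
L_1(-1.4) = (-1.4 - (-3))/(-2 - (-3)) × (-1.4 - (-1))/(-2 - (-1)) = 0.640000
L_2(-1.4) = (-1.4 - (-3))/(-1 - (-3)) × (-1.4 - (-2))/(-1 - (-2)) = 0.480000

P(-1.4) = 0×L_0(-1.4) + 5×L_1(-1.4) + 3×L_2(-1.4)
P(-1.4) = 4.640000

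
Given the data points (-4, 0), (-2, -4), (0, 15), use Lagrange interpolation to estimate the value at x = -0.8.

Lagrange interpolation formula:
P(x) = Σ yᵢ × Lᵢ(x)
where Lᵢ(x) = Π_{j≠i} (x - xⱼ)/(xᵢ - xⱼ)

L_0(-0.8) = (-0.8 - (-2))/(-4 - (-2)) × (-0.8 - 0)/(-4 - 0) = -0.120000
L_1(-0.8) = (-0.8 - (-4))/(-2 - (-4)) × (-0.8 - 0)/(-2 - 0) = 0.640000
L_2(-0.8) = (-0.8 - (-4))/(0 - (-4)) × (-0.8 - (-2))/(0 - (-2)) = 0.480000

P(-0.8) = 0×L_0(-0.8) + (-4)×L_1(-0.8) + 15×L_2(-0.8)
P(-0.8) = 4.640000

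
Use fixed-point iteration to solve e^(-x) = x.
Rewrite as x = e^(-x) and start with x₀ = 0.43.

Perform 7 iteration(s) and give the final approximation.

Equation: e^(-x) = x
Fixed-point form: x = e^(-x)
x₀ = 0.43

x_1 = g(0.430000) = 0.650509
x_2 = g(0.650509) = 0.521780
x_3 = g(0.521780) = 0.593463
x_4 = g(0.593463) = 0.552411
x_5 = g(0.552411) = 0.575561
x_6 = g(0.575561) = 0.562390
x_7 = g(0.562390) = 0.569846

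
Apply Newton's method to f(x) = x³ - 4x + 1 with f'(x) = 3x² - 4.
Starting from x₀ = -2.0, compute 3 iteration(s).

f(x) = x³ - 4x + 1
f'(x) = 3x² - 4
x₀ = -2.0

Newton-Raphson formula: x_{n+1} = x_n - f(x_n)/f'(x_n)

Iteration 1:
  f(-2.000000) = 1.000000
  f'(-2.000000) = 8.000000
  x_1 = -2.000000 - 1.000000/8.000000 = -2.125000
Iteration 2:
  f(-2.125000) = -0.095703
  f'(-2.125000) = 9.546875
  x_2 = -2.125000 - (-0.095703)/9.546875 = -2.114975
Iteration 3:
  f(-2.114975) = -0.000640
  f'(-2.114975) = 9.419363
  x_3 = -2.114975 - (-0.000640)/9.419363 = -2.114908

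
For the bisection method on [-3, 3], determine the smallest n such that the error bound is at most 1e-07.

We need (b-a)/2^n ≤ 1e-07
(3 - (-3))/2^n ≤ 1e-07
6/2^n ≤ 1e-07
2^n ≥ 60000000
n ≥ log₂(60000000) = 25.84
n ≥ 26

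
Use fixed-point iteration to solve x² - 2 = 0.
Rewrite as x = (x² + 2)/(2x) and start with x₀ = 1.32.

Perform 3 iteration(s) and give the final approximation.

Equation: x² - 2 = 0
Fixed-point form: x = (x² + 2)/(2x)
x₀ = 1.32

x_1 = g(1.320000) = 1.417576
x_2 = g(1.417576) = 1.414218
x_3 = g(1.414218) = 1.414214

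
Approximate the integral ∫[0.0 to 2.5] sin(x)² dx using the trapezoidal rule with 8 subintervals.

f(x) = sin(x)²
a = 0.0, b = 2.5, n = 8
h = (b - a)/n = 0.312500

Trapezoidal rule: (h/2)[f(x₀) + 2f(x₁) + 2f(x₂) + ... + f(xₙ)]

x_0 = 0.0000, f(x_0) = 0.000000, coefficient = 1
x_1 = 0.3125, f(x_1) = 0.094518, coefficient = 2
x_2 = 0.6250, f(x_2) = 0.342339, coefficient = 2
x_3 = 0.9375, f(x_3) = 0.649767, coefficient = 2
x_4 = 1.2500, f(x_4) = 0.900572, coefficient = 2
x_5 = 1.5625, f(x_5) = 0.999931, coefficient = 2
x_6 = 1.8750, f(x_6) = 0.910280, coefficient = 2
x_7 = 2.1875, f(x_7) = 0.665512, coefficient = 2
x_8 = 2.5000, f(x_8) = 0.358169, coefficient = 1

I ≈ (0.312500/2) × 9.484007 = 1.481876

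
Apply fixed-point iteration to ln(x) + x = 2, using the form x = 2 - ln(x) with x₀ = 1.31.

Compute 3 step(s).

Equation: ln(x) + x = 2
Fixed-point form: x = 2 - ln(x)
x₀ = 1.31

x_1 = g(1.310000) = 1.729973
x_2 = g(1.729973) = 1.451894
x_3 = g(1.451894) = 1.627131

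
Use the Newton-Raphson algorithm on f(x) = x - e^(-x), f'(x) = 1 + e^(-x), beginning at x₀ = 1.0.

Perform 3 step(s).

f(x) = x - e^(-x)
f'(x) = 1 + e^(-x)
x₀ = 1.0

Newton-Raphson formula: x_{n+1} = x_n - f(x_n)/f'(x_n)

Iteration 1:
  f(1.000000) = 0.632121
  f'(1.000000) = 1.367879
  x_1 = 1.000000 - 0.632121/1.367879 = 0.537883
Iteration 2:
  f(0.537883) = -0.046100
  f'(0.537883) = 1.583983
  x_2 = 0.537883 - (-0.046100)/1.583983 = 0.566987
Iteration 3:
  f(0.566987) = -0.000245
  f'(0.566987) = 1.567232
  x_3 = 0.566987 - (-0.000245)/1.567232 = 0.567143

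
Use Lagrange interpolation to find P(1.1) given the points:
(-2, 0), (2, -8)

Lagrange interpolation formula:
P(x) = Σ yᵢ × Lᵢ(x)
where Lᵢ(x) = Π_{j≠i} (x - xⱼ)/(xᵢ - xⱼ)

L_0(1.1) = (1.1 - 2)/(-2 - 2) = 0.225000
L_1(1.1) = (1.1 - (-2))/(2 - (-2)) = 0.775000

P(1.1) = 0×L_0(1.1) + (-8)×L_1(1.1)
P(1.1) = -6.200000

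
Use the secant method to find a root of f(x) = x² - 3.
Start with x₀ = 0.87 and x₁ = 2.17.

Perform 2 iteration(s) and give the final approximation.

f(x) = x² - 3
x₀ = 0.87, x₁ = 2.17

Secant formula: x_{n+1} = x_n - f(x_n)(x_n - x_{n-1})/(f(x_n) - f(x_{n-1}))

Iteration 1:
  f(0.870000) = -2.243100
  f(2.170000) = 1.708900
  x_2 = 2.170000 - 1.708900×(2.170000 - 0.870000)/(1.708900 - (-2.243100))
       = 1.607862
Iteration 2:
  f(2.170000) = 1.708900
  f(1.607862) = -0.414780
  x_3 = 1.607862 - (-0.414780)×(1.607862 - 2.170000)/(-0.414780 - 1.708900)
       = 1.717654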